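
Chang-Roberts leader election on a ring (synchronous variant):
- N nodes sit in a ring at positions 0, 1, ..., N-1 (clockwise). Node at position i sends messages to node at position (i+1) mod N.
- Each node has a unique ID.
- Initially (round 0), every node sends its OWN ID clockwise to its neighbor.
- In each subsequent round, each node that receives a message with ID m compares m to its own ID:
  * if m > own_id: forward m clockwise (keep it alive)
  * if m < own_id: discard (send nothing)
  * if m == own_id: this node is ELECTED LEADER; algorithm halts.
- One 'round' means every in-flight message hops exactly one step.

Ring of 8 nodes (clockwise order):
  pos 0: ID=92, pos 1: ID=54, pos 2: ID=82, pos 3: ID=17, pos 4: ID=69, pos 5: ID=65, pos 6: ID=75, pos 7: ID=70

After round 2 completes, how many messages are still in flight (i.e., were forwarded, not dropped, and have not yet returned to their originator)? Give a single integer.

Round 1: pos1(id54) recv 92: fwd; pos2(id82) recv 54: drop; pos3(id17) recv 82: fwd; pos4(id69) recv 17: drop; pos5(id65) recv 69: fwd; pos6(id75) recv 65: drop; pos7(id70) recv 75: fwd; pos0(id92) recv 70: drop
Round 2: pos2(id82) recv 92: fwd; pos4(id69) recv 82: fwd; pos6(id75) recv 69: drop; pos0(id92) recv 75: drop
After round 2: 2 messages still in flight

Answer: 2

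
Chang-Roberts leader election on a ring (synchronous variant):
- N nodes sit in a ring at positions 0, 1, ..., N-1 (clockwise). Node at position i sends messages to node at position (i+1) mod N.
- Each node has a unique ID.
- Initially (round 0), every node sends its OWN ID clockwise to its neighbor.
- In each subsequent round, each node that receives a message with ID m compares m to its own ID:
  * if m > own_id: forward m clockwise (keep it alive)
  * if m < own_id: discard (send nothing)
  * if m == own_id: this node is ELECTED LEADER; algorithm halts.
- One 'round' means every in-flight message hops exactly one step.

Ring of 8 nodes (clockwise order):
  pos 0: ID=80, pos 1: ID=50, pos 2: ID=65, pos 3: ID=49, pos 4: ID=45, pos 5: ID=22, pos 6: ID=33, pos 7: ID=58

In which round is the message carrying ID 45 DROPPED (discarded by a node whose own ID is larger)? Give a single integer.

Answer: 3

Derivation:
Round 1: pos1(id50) recv 80: fwd; pos2(id65) recv 50: drop; pos3(id49) recv 65: fwd; pos4(id45) recv 49: fwd; pos5(id22) recv 45: fwd; pos6(id33) recv 22: drop; pos7(id58) recv 33: drop; pos0(id80) recv 58: drop
Round 2: pos2(id65) recv 80: fwd; pos4(id45) recv 65: fwd; pos5(id22) recv 49: fwd; pos6(id33) recv 45: fwd
Round 3: pos3(id49) recv 80: fwd; pos5(id22) recv 65: fwd; pos6(id33) recv 49: fwd; pos7(id58) recv 45: drop
Round 4: pos4(id45) recv 80: fwd; pos6(id33) recv 65: fwd; pos7(id58) recv 49: drop
Round 5: pos5(id22) recv 80: fwd; pos7(id58) recv 65: fwd
Round 6: pos6(id33) recv 80: fwd; pos0(id80) recv 65: drop
Round 7: pos7(id58) recv 80: fwd
Round 8: pos0(id80) recv 80: ELECTED
Message ID 45 originates at pos 4; dropped at pos 7 in round 3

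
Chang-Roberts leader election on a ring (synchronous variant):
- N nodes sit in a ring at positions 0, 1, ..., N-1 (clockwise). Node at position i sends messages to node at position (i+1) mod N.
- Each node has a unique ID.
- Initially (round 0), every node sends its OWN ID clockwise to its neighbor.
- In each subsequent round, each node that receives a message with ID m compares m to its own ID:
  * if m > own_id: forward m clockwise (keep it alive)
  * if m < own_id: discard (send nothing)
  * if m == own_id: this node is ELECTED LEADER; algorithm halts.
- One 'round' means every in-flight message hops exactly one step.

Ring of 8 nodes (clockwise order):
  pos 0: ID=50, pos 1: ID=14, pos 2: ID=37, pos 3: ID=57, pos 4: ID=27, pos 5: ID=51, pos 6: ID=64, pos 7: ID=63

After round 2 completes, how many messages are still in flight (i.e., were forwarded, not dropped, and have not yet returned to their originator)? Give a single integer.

Answer: 4

Derivation:
Round 1: pos1(id14) recv 50: fwd; pos2(id37) recv 14: drop; pos3(id57) recv 37: drop; pos4(id27) recv 57: fwd; pos5(id51) recv 27: drop; pos6(id64) recv 51: drop; pos7(id63) recv 64: fwd; pos0(id50) recv 63: fwd
Round 2: pos2(id37) recv 50: fwd; pos5(id51) recv 57: fwd; pos0(id50) recv 64: fwd; pos1(id14) recv 63: fwd
After round 2: 4 messages still in flight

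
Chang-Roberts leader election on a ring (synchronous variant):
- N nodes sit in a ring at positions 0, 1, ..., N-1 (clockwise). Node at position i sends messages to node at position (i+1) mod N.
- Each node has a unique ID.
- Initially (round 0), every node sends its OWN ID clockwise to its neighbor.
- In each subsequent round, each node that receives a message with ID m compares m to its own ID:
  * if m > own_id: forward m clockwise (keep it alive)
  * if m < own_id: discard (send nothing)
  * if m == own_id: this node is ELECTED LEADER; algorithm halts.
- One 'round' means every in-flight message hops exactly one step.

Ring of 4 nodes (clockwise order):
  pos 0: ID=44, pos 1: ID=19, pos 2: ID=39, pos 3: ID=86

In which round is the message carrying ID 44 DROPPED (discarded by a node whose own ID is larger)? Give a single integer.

Answer: 3

Derivation:
Round 1: pos1(id19) recv 44: fwd; pos2(id39) recv 19: drop; pos3(id86) recv 39: drop; pos0(id44) recv 86: fwd
Round 2: pos2(id39) recv 44: fwd; pos1(id19) recv 86: fwd
Round 3: pos3(id86) recv 44: drop; pos2(id39) recv 86: fwd
Round 4: pos3(id86) recv 86: ELECTED
Message ID 44 originates at pos 0; dropped at pos 3 in round 3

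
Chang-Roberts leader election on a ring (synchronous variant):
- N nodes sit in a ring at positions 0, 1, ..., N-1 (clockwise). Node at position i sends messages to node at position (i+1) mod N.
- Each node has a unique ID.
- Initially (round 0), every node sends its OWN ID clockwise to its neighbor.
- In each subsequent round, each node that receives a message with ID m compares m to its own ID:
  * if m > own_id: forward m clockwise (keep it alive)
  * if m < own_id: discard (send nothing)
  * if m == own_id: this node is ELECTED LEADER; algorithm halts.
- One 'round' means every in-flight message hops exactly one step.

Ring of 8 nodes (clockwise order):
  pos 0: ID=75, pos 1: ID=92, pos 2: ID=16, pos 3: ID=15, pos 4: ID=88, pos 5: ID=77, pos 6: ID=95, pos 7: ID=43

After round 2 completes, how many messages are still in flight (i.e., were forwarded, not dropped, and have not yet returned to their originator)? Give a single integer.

Round 1: pos1(id92) recv 75: drop; pos2(id16) recv 92: fwd; pos3(id15) recv 16: fwd; pos4(id88) recv 15: drop; pos5(id77) recv 88: fwd; pos6(id95) recv 77: drop; pos7(id43) recv 95: fwd; pos0(id75) recv 43: drop
Round 2: pos3(id15) recv 92: fwd; pos4(id88) recv 16: drop; pos6(id95) recv 88: drop; pos0(id75) recv 95: fwd
After round 2: 2 messages still in flight

Answer: 2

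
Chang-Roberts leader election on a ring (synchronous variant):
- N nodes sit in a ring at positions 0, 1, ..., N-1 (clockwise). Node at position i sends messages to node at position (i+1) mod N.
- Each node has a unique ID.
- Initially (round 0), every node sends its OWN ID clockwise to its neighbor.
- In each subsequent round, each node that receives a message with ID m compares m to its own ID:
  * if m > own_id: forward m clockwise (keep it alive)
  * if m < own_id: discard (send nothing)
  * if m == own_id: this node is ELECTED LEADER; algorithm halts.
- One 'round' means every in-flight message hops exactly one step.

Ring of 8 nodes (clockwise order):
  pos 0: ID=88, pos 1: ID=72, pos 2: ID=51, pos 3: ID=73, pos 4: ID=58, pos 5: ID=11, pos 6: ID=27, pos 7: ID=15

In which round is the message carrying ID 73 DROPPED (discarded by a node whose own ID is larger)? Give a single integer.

Round 1: pos1(id72) recv 88: fwd; pos2(id51) recv 72: fwd; pos3(id73) recv 51: drop; pos4(id58) recv 73: fwd; pos5(id11) recv 58: fwd; pos6(id27) recv 11: drop; pos7(id15) recv 27: fwd; pos0(id88) recv 15: drop
Round 2: pos2(id51) recv 88: fwd; pos3(id73) recv 72: drop; pos5(id11) recv 73: fwd; pos6(id27) recv 58: fwd; pos0(id88) recv 27: drop
Round 3: pos3(id73) recv 88: fwd; pos6(id27) recv 73: fwd; pos7(id15) recv 58: fwd
Round 4: pos4(id58) recv 88: fwd; pos7(id15) recv 73: fwd; pos0(id88) recv 58: drop
Round 5: pos5(id11) recv 88: fwd; pos0(id88) recv 73: drop
Round 6: pos6(id27) recv 88: fwd
Round 7: pos7(id15) recv 88: fwd
Round 8: pos0(id88) recv 88: ELECTED
Message ID 73 originates at pos 3; dropped at pos 0 in round 5

Answer: 5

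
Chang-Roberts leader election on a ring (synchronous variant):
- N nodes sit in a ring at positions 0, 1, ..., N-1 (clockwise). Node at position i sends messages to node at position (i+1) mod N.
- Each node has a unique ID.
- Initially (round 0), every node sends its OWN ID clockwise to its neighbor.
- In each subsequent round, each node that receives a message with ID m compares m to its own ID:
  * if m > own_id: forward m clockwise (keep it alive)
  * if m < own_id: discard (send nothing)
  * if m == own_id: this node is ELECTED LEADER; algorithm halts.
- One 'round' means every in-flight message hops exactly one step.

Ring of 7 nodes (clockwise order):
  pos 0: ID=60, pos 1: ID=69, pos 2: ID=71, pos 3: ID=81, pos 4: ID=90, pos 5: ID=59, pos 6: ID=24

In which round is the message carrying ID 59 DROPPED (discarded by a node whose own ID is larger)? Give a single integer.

Round 1: pos1(id69) recv 60: drop; pos2(id71) recv 69: drop; pos3(id81) recv 71: drop; pos4(id90) recv 81: drop; pos5(id59) recv 90: fwd; pos6(id24) recv 59: fwd; pos0(id60) recv 24: drop
Round 2: pos6(id24) recv 90: fwd; pos0(id60) recv 59: drop
Round 3: pos0(id60) recv 90: fwd
Round 4: pos1(id69) recv 90: fwd
Round 5: pos2(id71) recv 90: fwd
Round 6: pos3(id81) recv 90: fwd
Round 7: pos4(id90) recv 90: ELECTED
Message ID 59 originates at pos 5; dropped at pos 0 in round 2

Answer: 2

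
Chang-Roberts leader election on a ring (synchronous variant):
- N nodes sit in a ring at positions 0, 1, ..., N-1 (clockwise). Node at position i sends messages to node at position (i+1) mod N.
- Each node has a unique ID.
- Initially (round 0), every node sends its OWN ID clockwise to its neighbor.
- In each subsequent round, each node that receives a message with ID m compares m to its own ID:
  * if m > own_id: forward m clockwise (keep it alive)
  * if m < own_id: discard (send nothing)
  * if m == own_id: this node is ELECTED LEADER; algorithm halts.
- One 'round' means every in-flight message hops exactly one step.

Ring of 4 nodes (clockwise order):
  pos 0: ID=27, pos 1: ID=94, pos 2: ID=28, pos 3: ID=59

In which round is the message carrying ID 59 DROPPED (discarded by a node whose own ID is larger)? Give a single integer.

Answer: 2

Derivation:
Round 1: pos1(id94) recv 27: drop; pos2(id28) recv 94: fwd; pos3(id59) recv 28: drop; pos0(id27) recv 59: fwd
Round 2: pos3(id59) recv 94: fwd; pos1(id94) recv 59: drop
Round 3: pos0(id27) recv 94: fwd
Round 4: pos1(id94) recv 94: ELECTED
Message ID 59 originates at pos 3; dropped at pos 1 in round 2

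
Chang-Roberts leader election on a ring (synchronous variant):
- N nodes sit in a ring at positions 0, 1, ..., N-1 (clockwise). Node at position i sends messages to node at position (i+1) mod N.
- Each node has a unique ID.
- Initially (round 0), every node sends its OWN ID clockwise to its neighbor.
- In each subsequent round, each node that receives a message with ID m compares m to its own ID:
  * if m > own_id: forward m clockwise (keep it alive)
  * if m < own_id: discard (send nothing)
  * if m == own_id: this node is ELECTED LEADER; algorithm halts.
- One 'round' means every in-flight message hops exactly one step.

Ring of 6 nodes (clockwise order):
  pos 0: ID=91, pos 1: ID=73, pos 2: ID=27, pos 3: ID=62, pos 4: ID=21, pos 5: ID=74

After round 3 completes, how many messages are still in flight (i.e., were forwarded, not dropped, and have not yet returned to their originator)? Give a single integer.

Answer: 2

Derivation:
Round 1: pos1(id73) recv 91: fwd; pos2(id27) recv 73: fwd; pos3(id62) recv 27: drop; pos4(id21) recv 62: fwd; pos5(id74) recv 21: drop; pos0(id91) recv 74: drop
Round 2: pos2(id27) recv 91: fwd; pos3(id62) recv 73: fwd; pos5(id74) recv 62: drop
Round 3: pos3(id62) recv 91: fwd; pos4(id21) recv 73: fwd
After round 3: 2 messages still in flight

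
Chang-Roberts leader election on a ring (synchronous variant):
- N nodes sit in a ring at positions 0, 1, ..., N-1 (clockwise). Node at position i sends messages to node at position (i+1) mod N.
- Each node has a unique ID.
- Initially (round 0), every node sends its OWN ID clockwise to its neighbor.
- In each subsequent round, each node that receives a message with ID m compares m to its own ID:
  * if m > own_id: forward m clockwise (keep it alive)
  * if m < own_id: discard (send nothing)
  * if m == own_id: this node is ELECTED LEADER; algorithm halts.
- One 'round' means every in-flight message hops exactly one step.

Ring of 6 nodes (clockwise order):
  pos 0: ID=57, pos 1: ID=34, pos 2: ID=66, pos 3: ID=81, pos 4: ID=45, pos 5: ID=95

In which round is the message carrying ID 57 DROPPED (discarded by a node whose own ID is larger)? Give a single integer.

Answer: 2

Derivation:
Round 1: pos1(id34) recv 57: fwd; pos2(id66) recv 34: drop; pos3(id81) recv 66: drop; pos4(id45) recv 81: fwd; pos5(id95) recv 45: drop; pos0(id57) recv 95: fwd
Round 2: pos2(id66) recv 57: drop; pos5(id95) recv 81: drop; pos1(id34) recv 95: fwd
Round 3: pos2(id66) recv 95: fwd
Round 4: pos3(id81) recv 95: fwd
Round 5: pos4(id45) recv 95: fwd
Round 6: pos5(id95) recv 95: ELECTED
Message ID 57 originates at pos 0; dropped at pos 2 in round 2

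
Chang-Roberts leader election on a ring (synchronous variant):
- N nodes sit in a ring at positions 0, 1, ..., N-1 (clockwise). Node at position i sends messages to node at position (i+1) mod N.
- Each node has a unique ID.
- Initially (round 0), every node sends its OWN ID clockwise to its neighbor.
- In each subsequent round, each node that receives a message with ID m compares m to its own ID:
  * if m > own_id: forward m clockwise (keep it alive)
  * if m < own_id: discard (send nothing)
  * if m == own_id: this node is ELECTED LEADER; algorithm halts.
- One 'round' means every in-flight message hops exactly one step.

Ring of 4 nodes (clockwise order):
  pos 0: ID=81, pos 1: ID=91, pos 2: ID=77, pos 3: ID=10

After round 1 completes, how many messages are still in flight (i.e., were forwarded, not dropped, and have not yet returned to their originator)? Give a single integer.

Round 1: pos1(id91) recv 81: drop; pos2(id77) recv 91: fwd; pos3(id10) recv 77: fwd; pos0(id81) recv 10: drop
After round 1: 2 messages still in flight

Answer: 2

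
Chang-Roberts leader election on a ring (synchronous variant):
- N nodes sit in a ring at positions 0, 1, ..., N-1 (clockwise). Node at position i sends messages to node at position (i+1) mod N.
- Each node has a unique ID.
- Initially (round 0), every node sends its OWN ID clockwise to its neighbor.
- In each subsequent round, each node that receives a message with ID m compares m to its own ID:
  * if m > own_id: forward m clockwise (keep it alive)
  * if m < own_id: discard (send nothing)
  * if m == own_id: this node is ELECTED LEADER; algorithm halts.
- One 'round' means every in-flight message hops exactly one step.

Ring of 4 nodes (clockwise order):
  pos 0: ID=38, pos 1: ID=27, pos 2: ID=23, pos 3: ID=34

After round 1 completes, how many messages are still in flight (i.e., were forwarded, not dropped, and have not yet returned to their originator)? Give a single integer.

Answer: 2

Derivation:
Round 1: pos1(id27) recv 38: fwd; pos2(id23) recv 27: fwd; pos3(id34) recv 23: drop; pos0(id38) recv 34: drop
After round 1: 2 messages still in flight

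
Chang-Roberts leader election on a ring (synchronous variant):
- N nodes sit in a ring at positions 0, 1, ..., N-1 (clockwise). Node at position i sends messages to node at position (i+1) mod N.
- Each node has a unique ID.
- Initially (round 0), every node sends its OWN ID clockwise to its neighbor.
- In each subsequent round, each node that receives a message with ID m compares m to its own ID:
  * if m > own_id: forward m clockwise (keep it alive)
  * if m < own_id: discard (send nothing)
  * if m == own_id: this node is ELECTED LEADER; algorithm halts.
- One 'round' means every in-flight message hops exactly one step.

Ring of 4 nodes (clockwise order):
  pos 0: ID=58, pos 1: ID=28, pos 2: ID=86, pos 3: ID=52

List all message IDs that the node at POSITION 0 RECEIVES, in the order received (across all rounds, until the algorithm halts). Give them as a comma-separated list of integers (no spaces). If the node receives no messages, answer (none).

Round 1: pos1(id28) recv 58: fwd; pos2(id86) recv 28: drop; pos3(id52) recv 86: fwd; pos0(id58) recv 52: drop
Round 2: pos2(id86) recv 58: drop; pos0(id58) recv 86: fwd
Round 3: pos1(id28) recv 86: fwd
Round 4: pos2(id86) recv 86: ELECTED

Answer: 52,86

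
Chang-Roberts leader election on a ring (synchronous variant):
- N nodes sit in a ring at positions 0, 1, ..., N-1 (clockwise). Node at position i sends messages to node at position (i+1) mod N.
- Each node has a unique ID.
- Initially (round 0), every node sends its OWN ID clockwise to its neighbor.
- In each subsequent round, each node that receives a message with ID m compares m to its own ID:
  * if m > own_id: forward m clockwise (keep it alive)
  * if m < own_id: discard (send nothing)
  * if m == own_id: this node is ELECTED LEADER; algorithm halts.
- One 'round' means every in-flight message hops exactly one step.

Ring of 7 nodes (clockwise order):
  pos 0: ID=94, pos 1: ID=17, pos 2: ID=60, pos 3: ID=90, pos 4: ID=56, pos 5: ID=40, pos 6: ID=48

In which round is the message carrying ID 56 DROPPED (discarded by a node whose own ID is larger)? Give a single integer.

Answer: 3

Derivation:
Round 1: pos1(id17) recv 94: fwd; pos2(id60) recv 17: drop; pos3(id90) recv 60: drop; pos4(id56) recv 90: fwd; pos5(id40) recv 56: fwd; pos6(id48) recv 40: drop; pos0(id94) recv 48: drop
Round 2: pos2(id60) recv 94: fwd; pos5(id40) recv 90: fwd; pos6(id48) recv 56: fwd
Round 3: pos3(id90) recv 94: fwd; pos6(id48) recv 90: fwd; pos0(id94) recv 56: drop
Round 4: pos4(id56) recv 94: fwd; pos0(id94) recv 90: drop
Round 5: pos5(id40) recv 94: fwd
Round 6: pos6(id48) recv 94: fwd
Round 7: pos0(id94) recv 94: ELECTED
Message ID 56 originates at pos 4; dropped at pos 0 in round 3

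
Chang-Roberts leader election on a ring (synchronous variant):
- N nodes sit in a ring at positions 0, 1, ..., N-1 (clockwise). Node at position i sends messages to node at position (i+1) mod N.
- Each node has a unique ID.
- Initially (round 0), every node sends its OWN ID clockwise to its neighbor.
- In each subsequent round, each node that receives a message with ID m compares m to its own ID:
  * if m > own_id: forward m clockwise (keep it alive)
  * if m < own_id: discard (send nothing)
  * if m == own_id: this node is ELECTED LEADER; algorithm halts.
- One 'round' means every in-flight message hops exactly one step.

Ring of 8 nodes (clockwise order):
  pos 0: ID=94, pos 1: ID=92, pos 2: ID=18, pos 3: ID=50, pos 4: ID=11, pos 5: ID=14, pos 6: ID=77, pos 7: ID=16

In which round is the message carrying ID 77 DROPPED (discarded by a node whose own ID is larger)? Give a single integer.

Round 1: pos1(id92) recv 94: fwd; pos2(id18) recv 92: fwd; pos3(id50) recv 18: drop; pos4(id11) recv 50: fwd; pos5(id14) recv 11: drop; pos6(id77) recv 14: drop; pos7(id16) recv 77: fwd; pos0(id94) recv 16: drop
Round 2: pos2(id18) recv 94: fwd; pos3(id50) recv 92: fwd; pos5(id14) recv 50: fwd; pos0(id94) recv 77: drop
Round 3: pos3(id50) recv 94: fwd; pos4(id11) recv 92: fwd; pos6(id77) recv 50: drop
Round 4: pos4(id11) recv 94: fwd; pos5(id14) recv 92: fwd
Round 5: pos5(id14) recv 94: fwd; pos6(id77) recv 92: fwd
Round 6: pos6(id77) recv 94: fwd; pos7(id16) recv 92: fwd
Round 7: pos7(id16) recv 94: fwd; pos0(id94) recv 92: drop
Round 8: pos0(id94) recv 94: ELECTED
Message ID 77 originates at pos 6; dropped at pos 0 in round 2

Answer: 2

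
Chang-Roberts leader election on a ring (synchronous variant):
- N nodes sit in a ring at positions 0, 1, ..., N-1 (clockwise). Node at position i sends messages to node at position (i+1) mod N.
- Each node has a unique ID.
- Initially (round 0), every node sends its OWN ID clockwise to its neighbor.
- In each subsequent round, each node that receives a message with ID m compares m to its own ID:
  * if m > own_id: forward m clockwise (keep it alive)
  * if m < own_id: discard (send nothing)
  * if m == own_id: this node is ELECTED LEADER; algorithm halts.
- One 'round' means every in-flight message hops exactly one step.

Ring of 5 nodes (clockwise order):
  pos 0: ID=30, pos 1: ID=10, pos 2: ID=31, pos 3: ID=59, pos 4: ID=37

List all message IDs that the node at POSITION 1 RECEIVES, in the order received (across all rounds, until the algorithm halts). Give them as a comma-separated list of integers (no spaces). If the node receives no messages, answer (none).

Answer: 30,37,59

Derivation:
Round 1: pos1(id10) recv 30: fwd; pos2(id31) recv 10: drop; pos3(id59) recv 31: drop; pos4(id37) recv 59: fwd; pos0(id30) recv 37: fwd
Round 2: pos2(id31) recv 30: drop; pos0(id30) recv 59: fwd; pos1(id10) recv 37: fwd
Round 3: pos1(id10) recv 59: fwd; pos2(id31) recv 37: fwd
Round 4: pos2(id31) recv 59: fwd; pos3(id59) recv 37: drop
Round 5: pos3(id59) recv 59: ELECTED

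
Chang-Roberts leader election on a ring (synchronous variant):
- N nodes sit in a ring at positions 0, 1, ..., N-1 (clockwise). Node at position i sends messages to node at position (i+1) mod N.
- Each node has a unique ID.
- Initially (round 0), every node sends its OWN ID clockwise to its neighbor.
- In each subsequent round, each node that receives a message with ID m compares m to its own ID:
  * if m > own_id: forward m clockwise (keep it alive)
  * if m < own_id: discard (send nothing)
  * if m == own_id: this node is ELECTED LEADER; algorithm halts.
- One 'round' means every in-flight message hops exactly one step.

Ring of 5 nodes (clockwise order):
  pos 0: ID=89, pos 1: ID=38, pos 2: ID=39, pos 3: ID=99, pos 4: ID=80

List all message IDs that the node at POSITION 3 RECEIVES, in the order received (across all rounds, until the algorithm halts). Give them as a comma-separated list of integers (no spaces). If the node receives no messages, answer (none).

Round 1: pos1(id38) recv 89: fwd; pos2(id39) recv 38: drop; pos3(id99) recv 39: drop; pos4(id80) recv 99: fwd; pos0(id89) recv 80: drop
Round 2: pos2(id39) recv 89: fwd; pos0(id89) recv 99: fwd
Round 3: pos3(id99) recv 89: drop; pos1(id38) recv 99: fwd
Round 4: pos2(id39) recv 99: fwd
Round 5: pos3(id99) recv 99: ELECTED

Answer: 39,89,99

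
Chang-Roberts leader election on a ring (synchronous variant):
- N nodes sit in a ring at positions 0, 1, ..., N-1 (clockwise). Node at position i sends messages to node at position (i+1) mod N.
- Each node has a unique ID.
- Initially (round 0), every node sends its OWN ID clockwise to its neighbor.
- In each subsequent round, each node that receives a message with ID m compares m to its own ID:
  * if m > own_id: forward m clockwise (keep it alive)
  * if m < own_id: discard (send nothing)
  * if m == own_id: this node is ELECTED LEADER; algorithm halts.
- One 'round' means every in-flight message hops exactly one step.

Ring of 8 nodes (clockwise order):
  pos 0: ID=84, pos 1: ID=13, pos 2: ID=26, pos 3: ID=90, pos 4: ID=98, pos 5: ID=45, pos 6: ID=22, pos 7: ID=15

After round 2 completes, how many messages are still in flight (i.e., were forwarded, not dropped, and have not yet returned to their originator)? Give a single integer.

Answer: 3

Derivation:
Round 1: pos1(id13) recv 84: fwd; pos2(id26) recv 13: drop; pos3(id90) recv 26: drop; pos4(id98) recv 90: drop; pos5(id45) recv 98: fwd; pos6(id22) recv 45: fwd; pos7(id15) recv 22: fwd; pos0(id84) recv 15: drop
Round 2: pos2(id26) recv 84: fwd; pos6(id22) recv 98: fwd; pos7(id15) recv 45: fwd; pos0(id84) recv 22: drop
After round 2: 3 messages still in flight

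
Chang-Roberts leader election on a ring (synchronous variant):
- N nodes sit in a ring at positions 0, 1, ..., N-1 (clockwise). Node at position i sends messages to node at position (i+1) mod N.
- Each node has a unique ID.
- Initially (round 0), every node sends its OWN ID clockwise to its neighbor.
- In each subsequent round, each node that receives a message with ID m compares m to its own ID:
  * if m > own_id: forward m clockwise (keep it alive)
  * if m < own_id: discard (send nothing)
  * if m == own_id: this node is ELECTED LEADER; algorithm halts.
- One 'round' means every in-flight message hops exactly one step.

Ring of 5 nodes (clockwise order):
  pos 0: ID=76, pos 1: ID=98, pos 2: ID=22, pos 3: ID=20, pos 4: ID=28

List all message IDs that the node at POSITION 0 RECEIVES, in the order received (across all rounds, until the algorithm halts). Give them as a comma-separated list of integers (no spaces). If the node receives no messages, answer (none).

Round 1: pos1(id98) recv 76: drop; pos2(id22) recv 98: fwd; pos3(id20) recv 22: fwd; pos4(id28) recv 20: drop; pos0(id76) recv 28: drop
Round 2: pos3(id20) recv 98: fwd; pos4(id28) recv 22: drop
Round 3: pos4(id28) recv 98: fwd
Round 4: pos0(id76) recv 98: fwd
Round 5: pos1(id98) recv 98: ELECTED

Answer: 28,98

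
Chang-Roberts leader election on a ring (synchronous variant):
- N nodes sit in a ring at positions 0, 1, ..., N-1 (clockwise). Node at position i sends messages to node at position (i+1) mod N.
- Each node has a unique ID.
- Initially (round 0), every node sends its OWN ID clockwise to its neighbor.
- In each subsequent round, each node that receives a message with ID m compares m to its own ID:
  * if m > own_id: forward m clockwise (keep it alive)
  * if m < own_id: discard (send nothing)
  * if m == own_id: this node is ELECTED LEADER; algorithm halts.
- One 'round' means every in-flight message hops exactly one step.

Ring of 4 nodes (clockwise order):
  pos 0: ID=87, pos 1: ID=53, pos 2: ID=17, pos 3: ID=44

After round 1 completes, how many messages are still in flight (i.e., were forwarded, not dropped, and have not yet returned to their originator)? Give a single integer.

Answer: 2

Derivation:
Round 1: pos1(id53) recv 87: fwd; pos2(id17) recv 53: fwd; pos3(id44) recv 17: drop; pos0(id87) recv 44: drop
After round 1: 2 messages still in flight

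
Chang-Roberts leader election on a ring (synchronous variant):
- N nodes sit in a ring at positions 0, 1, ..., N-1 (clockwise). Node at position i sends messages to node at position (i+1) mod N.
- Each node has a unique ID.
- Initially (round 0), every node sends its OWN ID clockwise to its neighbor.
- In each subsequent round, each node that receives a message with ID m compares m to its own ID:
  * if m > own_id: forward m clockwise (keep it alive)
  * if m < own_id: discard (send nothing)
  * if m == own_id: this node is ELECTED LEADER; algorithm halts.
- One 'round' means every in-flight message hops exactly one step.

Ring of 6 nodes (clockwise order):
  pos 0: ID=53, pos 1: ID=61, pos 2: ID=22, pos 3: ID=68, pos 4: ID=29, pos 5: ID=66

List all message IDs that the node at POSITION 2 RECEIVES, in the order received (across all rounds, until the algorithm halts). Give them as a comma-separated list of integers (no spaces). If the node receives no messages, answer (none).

Answer: 61,66,68

Derivation:
Round 1: pos1(id61) recv 53: drop; pos2(id22) recv 61: fwd; pos3(id68) recv 22: drop; pos4(id29) recv 68: fwd; pos5(id66) recv 29: drop; pos0(id53) recv 66: fwd
Round 2: pos3(id68) recv 61: drop; pos5(id66) recv 68: fwd; pos1(id61) recv 66: fwd
Round 3: pos0(id53) recv 68: fwd; pos2(id22) recv 66: fwd
Round 4: pos1(id61) recv 68: fwd; pos3(id68) recv 66: drop
Round 5: pos2(id22) recv 68: fwd
Round 6: pos3(id68) recv 68: ELECTED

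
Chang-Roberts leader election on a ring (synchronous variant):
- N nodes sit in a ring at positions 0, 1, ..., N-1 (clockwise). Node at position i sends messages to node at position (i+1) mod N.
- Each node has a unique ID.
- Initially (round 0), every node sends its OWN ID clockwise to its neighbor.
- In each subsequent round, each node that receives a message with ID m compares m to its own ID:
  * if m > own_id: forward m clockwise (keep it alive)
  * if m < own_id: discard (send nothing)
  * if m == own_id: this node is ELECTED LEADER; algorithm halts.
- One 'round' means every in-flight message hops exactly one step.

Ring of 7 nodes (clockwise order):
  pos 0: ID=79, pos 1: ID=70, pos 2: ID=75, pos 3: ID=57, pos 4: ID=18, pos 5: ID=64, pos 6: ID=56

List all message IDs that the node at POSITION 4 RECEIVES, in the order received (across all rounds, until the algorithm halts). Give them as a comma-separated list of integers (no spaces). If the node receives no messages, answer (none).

Answer: 57,75,79

Derivation:
Round 1: pos1(id70) recv 79: fwd; pos2(id75) recv 70: drop; pos3(id57) recv 75: fwd; pos4(id18) recv 57: fwd; pos5(id64) recv 18: drop; pos6(id56) recv 64: fwd; pos0(id79) recv 56: drop
Round 2: pos2(id75) recv 79: fwd; pos4(id18) recv 75: fwd; pos5(id64) recv 57: drop; pos0(id79) recv 64: drop
Round 3: pos3(id57) recv 79: fwd; pos5(id64) recv 75: fwd
Round 4: pos4(id18) recv 79: fwd; pos6(id56) recv 75: fwd
Round 5: pos5(id64) recv 79: fwd; pos0(id79) recv 75: drop
Round 6: pos6(id56) recv 79: fwd
Round 7: pos0(id79) recv 79: ELECTED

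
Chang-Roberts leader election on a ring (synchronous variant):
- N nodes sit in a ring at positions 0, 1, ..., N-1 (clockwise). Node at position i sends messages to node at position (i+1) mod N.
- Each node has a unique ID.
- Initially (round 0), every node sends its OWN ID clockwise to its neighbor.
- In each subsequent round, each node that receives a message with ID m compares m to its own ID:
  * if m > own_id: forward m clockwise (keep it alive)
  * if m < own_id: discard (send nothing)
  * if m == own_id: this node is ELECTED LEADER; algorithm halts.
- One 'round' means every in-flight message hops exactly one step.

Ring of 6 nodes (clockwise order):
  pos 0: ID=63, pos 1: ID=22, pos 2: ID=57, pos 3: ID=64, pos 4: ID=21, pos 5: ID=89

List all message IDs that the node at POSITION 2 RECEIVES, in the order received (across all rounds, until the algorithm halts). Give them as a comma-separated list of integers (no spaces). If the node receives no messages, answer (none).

Round 1: pos1(id22) recv 63: fwd; pos2(id57) recv 22: drop; pos3(id64) recv 57: drop; pos4(id21) recv 64: fwd; pos5(id89) recv 21: drop; pos0(id63) recv 89: fwd
Round 2: pos2(id57) recv 63: fwd; pos5(id89) recv 64: drop; pos1(id22) recv 89: fwd
Round 3: pos3(id64) recv 63: drop; pos2(id57) recv 89: fwd
Round 4: pos3(id64) recv 89: fwd
Round 5: pos4(id21) recv 89: fwd
Round 6: pos5(id89) recv 89: ELECTED

Answer: 22,63,89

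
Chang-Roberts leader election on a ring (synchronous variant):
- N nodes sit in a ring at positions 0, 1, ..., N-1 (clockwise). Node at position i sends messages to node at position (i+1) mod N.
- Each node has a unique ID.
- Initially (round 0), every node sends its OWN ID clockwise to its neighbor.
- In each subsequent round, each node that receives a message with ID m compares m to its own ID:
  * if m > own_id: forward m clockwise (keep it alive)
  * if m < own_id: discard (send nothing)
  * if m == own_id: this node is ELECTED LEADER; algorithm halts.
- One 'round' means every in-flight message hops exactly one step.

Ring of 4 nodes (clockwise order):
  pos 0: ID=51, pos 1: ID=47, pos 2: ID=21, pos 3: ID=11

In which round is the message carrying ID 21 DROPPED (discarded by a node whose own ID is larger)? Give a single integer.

Answer: 2

Derivation:
Round 1: pos1(id47) recv 51: fwd; pos2(id21) recv 47: fwd; pos3(id11) recv 21: fwd; pos0(id51) recv 11: drop
Round 2: pos2(id21) recv 51: fwd; pos3(id11) recv 47: fwd; pos0(id51) recv 21: drop
Round 3: pos3(id11) recv 51: fwd; pos0(id51) recv 47: drop
Round 4: pos0(id51) recv 51: ELECTED
Message ID 21 originates at pos 2; dropped at pos 0 in round 2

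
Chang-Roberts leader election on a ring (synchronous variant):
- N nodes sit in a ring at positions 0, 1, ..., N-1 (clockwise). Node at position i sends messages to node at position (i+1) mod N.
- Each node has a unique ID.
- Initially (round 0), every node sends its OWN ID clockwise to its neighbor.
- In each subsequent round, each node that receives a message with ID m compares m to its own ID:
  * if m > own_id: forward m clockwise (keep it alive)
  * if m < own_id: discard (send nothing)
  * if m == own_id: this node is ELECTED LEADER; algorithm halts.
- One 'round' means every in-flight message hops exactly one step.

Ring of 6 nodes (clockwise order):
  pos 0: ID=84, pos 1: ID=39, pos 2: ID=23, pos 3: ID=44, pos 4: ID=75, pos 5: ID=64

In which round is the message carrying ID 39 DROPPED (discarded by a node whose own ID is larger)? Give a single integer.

Round 1: pos1(id39) recv 84: fwd; pos2(id23) recv 39: fwd; pos3(id44) recv 23: drop; pos4(id75) recv 44: drop; pos5(id64) recv 75: fwd; pos0(id84) recv 64: drop
Round 2: pos2(id23) recv 84: fwd; pos3(id44) recv 39: drop; pos0(id84) recv 75: drop
Round 3: pos3(id44) recv 84: fwd
Round 4: pos4(id75) recv 84: fwd
Round 5: pos5(id64) recv 84: fwd
Round 6: pos0(id84) recv 84: ELECTED
Message ID 39 originates at pos 1; dropped at pos 3 in round 2

Answer: 2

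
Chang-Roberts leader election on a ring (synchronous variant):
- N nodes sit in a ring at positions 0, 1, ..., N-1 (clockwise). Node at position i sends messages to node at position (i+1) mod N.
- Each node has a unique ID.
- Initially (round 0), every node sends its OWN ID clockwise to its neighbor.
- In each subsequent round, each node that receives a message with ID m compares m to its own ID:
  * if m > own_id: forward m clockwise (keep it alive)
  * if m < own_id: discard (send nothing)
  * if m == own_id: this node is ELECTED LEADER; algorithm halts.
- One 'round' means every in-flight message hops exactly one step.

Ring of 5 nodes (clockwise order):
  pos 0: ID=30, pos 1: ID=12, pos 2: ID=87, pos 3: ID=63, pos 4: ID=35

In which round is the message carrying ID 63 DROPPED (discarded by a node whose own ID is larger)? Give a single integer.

Answer: 4

Derivation:
Round 1: pos1(id12) recv 30: fwd; pos2(id87) recv 12: drop; pos3(id63) recv 87: fwd; pos4(id35) recv 63: fwd; pos0(id30) recv 35: fwd
Round 2: pos2(id87) recv 30: drop; pos4(id35) recv 87: fwd; pos0(id30) recv 63: fwd; pos1(id12) recv 35: fwd
Round 3: pos0(id30) recv 87: fwd; pos1(id12) recv 63: fwd; pos2(id87) recv 35: drop
Round 4: pos1(id12) recv 87: fwd; pos2(id87) recv 63: drop
Round 5: pos2(id87) recv 87: ELECTED
Message ID 63 originates at pos 3; dropped at pos 2 in round 4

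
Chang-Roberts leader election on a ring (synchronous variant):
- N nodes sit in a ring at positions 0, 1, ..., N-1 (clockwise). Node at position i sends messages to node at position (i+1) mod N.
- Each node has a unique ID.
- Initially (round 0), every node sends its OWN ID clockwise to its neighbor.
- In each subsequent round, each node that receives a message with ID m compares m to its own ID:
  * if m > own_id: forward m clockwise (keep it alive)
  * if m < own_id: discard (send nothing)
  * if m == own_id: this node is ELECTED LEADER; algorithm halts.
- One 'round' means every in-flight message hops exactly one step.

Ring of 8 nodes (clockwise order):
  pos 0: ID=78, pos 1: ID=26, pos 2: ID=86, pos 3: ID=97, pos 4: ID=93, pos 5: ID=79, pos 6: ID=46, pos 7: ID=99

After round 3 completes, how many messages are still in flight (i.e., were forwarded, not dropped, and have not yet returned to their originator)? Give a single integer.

Answer: 2

Derivation:
Round 1: pos1(id26) recv 78: fwd; pos2(id86) recv 26: drop; pos3(id97) recv 86: drop; pos4(id93) recv 97: fwd; pos5(id79) recv 93: fwd; pos6(id46) recv 79: fwd; pos7(id99) recv 46: drop; pos0(id78) recv 99: fwd
Round 2: pos2(id86) recv 78: drop; pos5(id79) recv 97: fwd; pos6(id46) recv 93: fwd; pos7(id99) recv 79: drop; pos1(id26) recv 99: fwd
Round 3: pos6(id46) recv 97: fwd; pos7(id99) recv 93: drop; pos2(id86) recv 99: fwd
After round 3: 2 messages still in flight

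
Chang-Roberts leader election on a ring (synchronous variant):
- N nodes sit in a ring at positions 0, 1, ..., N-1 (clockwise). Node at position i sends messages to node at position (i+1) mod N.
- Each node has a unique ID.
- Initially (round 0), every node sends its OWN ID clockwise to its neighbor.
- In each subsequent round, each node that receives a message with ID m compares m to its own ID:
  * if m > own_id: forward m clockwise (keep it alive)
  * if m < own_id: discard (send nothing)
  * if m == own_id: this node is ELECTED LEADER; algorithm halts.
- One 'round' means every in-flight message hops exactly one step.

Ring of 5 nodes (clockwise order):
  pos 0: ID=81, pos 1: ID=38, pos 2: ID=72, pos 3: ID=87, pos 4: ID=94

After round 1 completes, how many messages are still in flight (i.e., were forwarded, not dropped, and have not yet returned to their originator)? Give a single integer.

Round 1: pos1(id38) recv 81: fwd; pos2(id72) recv 38: drop; pos3(id87) recv 72: drop; pos4(id94) recv 87: drop; pos0(id81) recv 94: fwd
After round 1: 2 messages still in flight

Answer: 2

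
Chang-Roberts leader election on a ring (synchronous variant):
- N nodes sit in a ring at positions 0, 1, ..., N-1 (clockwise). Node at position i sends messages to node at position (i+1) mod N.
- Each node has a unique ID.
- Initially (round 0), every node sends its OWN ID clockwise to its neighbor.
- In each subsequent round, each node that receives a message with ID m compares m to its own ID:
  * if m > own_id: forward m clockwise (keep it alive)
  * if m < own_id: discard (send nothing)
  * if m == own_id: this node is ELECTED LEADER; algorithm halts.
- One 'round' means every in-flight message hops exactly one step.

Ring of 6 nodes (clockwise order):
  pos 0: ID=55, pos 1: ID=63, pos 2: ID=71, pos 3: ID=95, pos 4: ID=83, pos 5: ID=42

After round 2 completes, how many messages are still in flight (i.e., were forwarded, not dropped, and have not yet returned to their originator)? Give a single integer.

Round 1: pos1(id63) recv 55: drop; pos2(id71) recv 63: drop; pos3(id95) recv 71: drop; pos4(id83) recv 95: fwd; pos5(id42) recv 83: fwd; pos0(id55) recv 42: drop
Round 2: pos5(id42) recv 95: fwd; pos0(id55) recv 83: fwd
After round 2: 2 messages still in flight

Answer: 2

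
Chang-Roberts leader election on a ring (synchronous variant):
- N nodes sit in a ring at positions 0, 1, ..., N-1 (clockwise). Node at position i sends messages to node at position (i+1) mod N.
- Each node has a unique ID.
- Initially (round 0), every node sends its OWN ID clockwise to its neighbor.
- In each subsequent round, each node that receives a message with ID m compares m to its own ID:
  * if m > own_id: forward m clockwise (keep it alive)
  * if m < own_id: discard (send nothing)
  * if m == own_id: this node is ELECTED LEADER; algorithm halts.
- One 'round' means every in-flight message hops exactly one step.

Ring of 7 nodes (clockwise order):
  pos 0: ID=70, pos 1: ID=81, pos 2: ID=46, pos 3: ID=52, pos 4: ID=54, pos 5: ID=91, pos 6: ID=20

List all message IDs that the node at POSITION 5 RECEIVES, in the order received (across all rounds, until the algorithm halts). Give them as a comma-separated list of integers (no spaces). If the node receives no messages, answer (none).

Answer: 54,81,91

Derivation:
Round 1: pos1(id81) recv 70: drop; pos2(id46) recv 81: fwd; pos3(id52) recv 46: drop; pos4(id54) recv 52: drop; pos5(id91) recv 54: drop; pos6(id20) recv 91: fwd; pos0(id70) recv 20: drop
Round 2: pos3(id52) recv 81: fwd; pos0(id70) recv 91: fwd
Round 3: pos4(id54) recv 81: fwd; pos1(id81) recv 91: fwd
Round 4: pos5(id91) recv 81: drop; pos2(id46) recv 91: fwd
Round 5: pos3(id52) recv 91: fwd
Round 6: pos4(id54) recv 91: fwd
Round 7: pos5(id91) recv 91: ELECTED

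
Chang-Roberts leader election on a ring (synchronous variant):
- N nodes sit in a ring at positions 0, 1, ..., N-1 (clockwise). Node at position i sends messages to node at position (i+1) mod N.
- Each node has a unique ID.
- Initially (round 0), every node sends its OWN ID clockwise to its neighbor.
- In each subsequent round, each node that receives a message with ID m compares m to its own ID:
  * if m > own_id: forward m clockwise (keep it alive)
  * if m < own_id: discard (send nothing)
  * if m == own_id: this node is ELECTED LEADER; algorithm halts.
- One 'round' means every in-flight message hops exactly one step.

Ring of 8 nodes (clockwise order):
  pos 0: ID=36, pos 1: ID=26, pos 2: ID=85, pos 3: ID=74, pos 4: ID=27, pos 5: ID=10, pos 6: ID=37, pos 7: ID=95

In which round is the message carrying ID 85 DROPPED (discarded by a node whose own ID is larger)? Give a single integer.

Answer: 5

Derivation:
Round 1: pos1(id26) recv 36: fwd; pos2(id85) recv 26: drop; pos3(id74) recv 85: fwd; pos4(id27) recv 74: fwd; pos5(id10) recv 27: fwd; pos6(id37) recv 10: drop; pos7(id95) recv 37: drop; pos0(id36) recv 95: fwd
Round 2: pos2(id85) recv 36: drop; pos4(id27) recv 85: fwd; pos5(id10) recv 74: fwd; pos6(id37) recv 27: drop; pos1(id26) recv 95: fwd
Round 3: pos5(id10) recv 85: fwd; pos6(id37) recv 74: fwd; pos2(id85) recv 95: fwd
Round 4: pos6(id37) recv 85: fwd; pos7(id95) recv 74: drop; pos3(id74) recv 95: fwd
Round 5: pos7(id95) recv 85: drop; pos4(id27) recv 95: fwd
Round 6: pos5(id10) recv 95: fwd
Round 7: pos6(id37) recv 95: fwd
Round 8: pos7(id95) recv 95: ELECTED
Message ID 85 originates at pos 2; dropped at pos 7 in round 5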